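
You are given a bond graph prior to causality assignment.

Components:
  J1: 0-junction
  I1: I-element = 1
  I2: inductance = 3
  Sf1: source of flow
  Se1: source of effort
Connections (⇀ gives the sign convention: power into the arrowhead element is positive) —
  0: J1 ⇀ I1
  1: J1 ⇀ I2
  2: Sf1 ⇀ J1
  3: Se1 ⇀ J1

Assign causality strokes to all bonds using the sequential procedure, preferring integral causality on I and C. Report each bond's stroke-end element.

b0 |I1
b1 |I2
b2 |Sf1
b3 |J1

#2 stroke at Sf1  (source Sf1 imposes f)
#3 stroke at J1  (Se1: effort source, stroke at far end)
#0 stroke at I1  (common-e at J1 fixed by 3)
#1 stroke at I2  (J1: bond 3 brought effort, rest push out)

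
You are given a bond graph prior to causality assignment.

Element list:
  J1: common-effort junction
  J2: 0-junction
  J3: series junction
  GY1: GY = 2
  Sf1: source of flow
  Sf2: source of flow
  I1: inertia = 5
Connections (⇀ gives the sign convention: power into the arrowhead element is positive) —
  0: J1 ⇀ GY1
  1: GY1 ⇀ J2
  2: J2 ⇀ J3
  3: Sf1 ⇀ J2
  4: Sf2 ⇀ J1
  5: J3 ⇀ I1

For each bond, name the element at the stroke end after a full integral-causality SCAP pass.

bond 0 →J1
bond 1 →J2
bond 2 →J3
bond 3 →Sf1
bond 4 →Sf2
bond 5 →I1

b3 stroke→Sf1  (Sf1: flow source, stroke at near end)
b4 stroke→Sf2  (Sf2: flow source, stroke at near end)
b0 stroke→J1  (only one effort-in slot at J1)
b1 stroke→J2  (through GY1, causality inverts; strokes same side of GY1)
b2 stroke→J3  (0-jn J2 has e-setter on 1)
b5 stroke→I1  (J3 needs exactly one f-in)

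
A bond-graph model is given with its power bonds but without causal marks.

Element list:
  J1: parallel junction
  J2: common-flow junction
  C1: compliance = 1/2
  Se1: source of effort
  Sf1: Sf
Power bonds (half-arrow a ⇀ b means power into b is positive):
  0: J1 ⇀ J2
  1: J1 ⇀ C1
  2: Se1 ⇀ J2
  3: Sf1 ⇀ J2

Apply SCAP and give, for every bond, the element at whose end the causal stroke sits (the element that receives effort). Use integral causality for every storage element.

β2 stroke at J2  (Se1 fixes effort; stroke away)
β3 stroke at Sf1  (source Sf1 imposes f)
β0 stroke at J2  (common-f at J2 fixed by 3)
β1 stroke at J1  (closing 0-jn rule on J1)

#0 →J2
#1 →J1
#2 →J2
#3 →Sf1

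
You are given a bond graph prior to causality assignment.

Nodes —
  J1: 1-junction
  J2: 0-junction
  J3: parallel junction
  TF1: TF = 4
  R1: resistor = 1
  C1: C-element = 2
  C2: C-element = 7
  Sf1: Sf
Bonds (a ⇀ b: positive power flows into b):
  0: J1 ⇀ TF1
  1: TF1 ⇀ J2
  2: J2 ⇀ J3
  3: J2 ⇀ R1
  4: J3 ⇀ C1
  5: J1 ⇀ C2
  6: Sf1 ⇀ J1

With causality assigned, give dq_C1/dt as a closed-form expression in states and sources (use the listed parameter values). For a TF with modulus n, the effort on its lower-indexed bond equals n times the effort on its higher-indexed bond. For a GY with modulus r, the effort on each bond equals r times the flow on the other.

dq_C1/dt = 4*F_Sf1 - q_C1/2

#6 |Sf1  (Sf1: flow source, stroke at near end)
#0 |J1  (1-jn J1 has f-setter on 6)
#5 |J1  (J1 flow already set via bond 6)
#1 |TF1  (TF TF1: opposite of bond 0)
#4 |J3  (C1 integral (e out))
#2 |J2  (J3 effort already set via bond 4)
#3 |R1  (0-jn J2 has e-setter on 2)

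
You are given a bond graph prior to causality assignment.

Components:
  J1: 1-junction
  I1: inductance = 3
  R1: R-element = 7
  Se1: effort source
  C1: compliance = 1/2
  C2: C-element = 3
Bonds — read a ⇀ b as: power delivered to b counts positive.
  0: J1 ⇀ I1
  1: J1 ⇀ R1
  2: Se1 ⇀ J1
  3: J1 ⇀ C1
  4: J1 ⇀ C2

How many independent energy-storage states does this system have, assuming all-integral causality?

3  (C1, C2, I1 all integral)

β2 |J1  (Se1: effort source, stroke at far end)
β0 |I1  (I1 outputs flow p/I1)
β1 |J1  (J1 flow already set via bond 0)
β3 |J1  (J1 flow already set via bond 0)
β4 |J1  (J1: bond 0 brought flow, rest push out)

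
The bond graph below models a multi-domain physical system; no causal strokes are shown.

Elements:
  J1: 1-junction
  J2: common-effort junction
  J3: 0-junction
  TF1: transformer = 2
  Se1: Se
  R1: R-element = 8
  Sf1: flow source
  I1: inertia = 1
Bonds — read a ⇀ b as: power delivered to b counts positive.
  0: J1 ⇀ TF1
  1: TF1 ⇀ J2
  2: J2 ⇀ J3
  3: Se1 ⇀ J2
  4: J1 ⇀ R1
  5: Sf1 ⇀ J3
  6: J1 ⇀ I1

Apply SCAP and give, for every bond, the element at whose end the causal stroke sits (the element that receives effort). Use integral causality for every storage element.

#3 stroke at J2  (source Se1 imposes e)
#5 stroke at Sf1  (Sf1 (Sf) sets flow on bond)
#1 stroke at TF1  (J2: bond 3 brought effort, rest push out)
#2 stroke at J3  (J2 effort already set via bond 3)
#0 stroke at J1  (through TF1, causality passes straight; one stroke at TF1)
#6 stroke at I1  (I1 outputs flow p/I1)
#4 stroke at J1  (J1 flow already set via bond 6)

bond 0 stroke→J1
bond 1 stroke→TF1
bond 2 stroke→J3
bond 3 stroke→J2
bond 4 stroke→J1
bond 5 stroke→Sf1
bond 6 stroke→I1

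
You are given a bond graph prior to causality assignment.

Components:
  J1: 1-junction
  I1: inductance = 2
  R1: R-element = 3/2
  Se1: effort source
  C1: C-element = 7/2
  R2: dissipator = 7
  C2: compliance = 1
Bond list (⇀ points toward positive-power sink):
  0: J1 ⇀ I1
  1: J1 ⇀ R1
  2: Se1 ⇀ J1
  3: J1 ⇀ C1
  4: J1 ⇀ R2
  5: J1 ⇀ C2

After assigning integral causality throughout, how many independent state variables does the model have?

β2 →J1  (Se1 (Se) sets effort on bond)
β0 →I1  (I1 integral (f out))
β1 →J1  (1-jn J1 has f-setter on 0)
β3 →J1  (1-jn J1 has f-setter on 0)
β4 →J1  (J1 flow already set via bond 0)
β5 →J1  (J1: bond 0 brought flow, rest push out)

3  (C1, C2, I1 all integral)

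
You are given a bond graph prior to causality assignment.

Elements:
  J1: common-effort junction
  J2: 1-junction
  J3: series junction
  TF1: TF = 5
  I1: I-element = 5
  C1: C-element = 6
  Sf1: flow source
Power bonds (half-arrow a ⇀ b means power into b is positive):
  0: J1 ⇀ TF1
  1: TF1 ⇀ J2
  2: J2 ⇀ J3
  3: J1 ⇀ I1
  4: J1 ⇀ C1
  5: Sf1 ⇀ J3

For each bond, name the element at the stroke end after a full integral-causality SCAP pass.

β5 →Sf1  (Sf1 fixes flow; stroke at Sf1)
β2 →J3  (1-jn J3 has f-setter on 5)
β1 →J2  (common-f at J2 fixed by 2)
β0 →TF1  (TF TF1: opposite of bond 1)
β3 →I1  (prefer integral on I1)
β4 →J1  (J1: last free bond brings effort in)

bond 0 |TF1
bond 1 |J2
bond 2 |J3
bond 3 |I1
bond 4 |J1
bond 5 |Sf1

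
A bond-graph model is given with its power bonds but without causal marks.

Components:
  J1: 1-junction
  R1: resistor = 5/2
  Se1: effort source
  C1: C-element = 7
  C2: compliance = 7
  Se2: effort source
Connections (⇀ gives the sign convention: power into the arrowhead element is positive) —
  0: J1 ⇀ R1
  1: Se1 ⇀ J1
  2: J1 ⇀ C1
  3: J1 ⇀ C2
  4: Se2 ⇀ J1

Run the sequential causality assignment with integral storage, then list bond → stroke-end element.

b1 stroke→J1  (Se1 (Se) sets effort on bond)
b4 stroke→J1  (Se2 (Se) sets effort on bond)
b2 stroke→J1  (C1 outputs effort q/C1)
b3 stroke→J1  (C2 integral (e out))
b0 stroke→R1  (J1 needs exactly one f-in)

β0 →R1
β1 →J1
β2 →J1
β3 →J1
β4 →J1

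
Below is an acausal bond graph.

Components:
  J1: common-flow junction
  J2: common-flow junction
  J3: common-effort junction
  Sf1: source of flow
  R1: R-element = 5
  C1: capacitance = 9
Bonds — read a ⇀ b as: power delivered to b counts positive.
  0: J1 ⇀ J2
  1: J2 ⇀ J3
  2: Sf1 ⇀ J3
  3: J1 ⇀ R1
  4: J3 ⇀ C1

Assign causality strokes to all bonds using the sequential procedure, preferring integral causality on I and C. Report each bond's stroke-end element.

bond 2 stroke at Sf1  (source Sf1 imposes f)
bond 4 stroke at J3  (C1 outputs effort q/C1)
bond 1 stroke at J2  (0-jn J3 has e-setter on 4)
bond 0 stroke at J1  (J2: last free bond brings flow in)
bond 3 stroke at R1  (J1: last free bond brings flow in)

#0 stroke at J1
#1 stroke at J2
#2 stroke at Sf1
#3 stroke at R1
#4 stroke at J3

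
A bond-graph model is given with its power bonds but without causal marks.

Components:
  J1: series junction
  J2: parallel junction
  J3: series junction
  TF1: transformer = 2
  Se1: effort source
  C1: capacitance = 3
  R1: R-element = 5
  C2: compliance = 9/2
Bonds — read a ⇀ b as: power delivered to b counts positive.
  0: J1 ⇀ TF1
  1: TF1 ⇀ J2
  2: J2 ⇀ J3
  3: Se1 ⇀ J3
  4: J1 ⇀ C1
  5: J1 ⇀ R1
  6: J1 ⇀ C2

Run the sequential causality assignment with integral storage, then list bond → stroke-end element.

bond 0 stroke at J1
bond 1 stroke at TF1
bond 2 stroke at J2
bond 3 stroke at J3
bond 4 stroke at J1
bond 5 stroke at R1
bond 6 stroke at J1

β3 stroke→J3  (source Se1 imposes e)
β2 stroke→J2  (J3: last free bond brings flow in)
β1 stroke→TF1  (J2 effort already set via bond 2)
β0 stroke→J1  (TF1: transformer flips bond 1)
β4 stroke→J1  (C1 integral (e out))
β6 stroke→J1  (C2 outputs effort q/C2)
β5 stroke→R1  (J1 needs exactly one f-in)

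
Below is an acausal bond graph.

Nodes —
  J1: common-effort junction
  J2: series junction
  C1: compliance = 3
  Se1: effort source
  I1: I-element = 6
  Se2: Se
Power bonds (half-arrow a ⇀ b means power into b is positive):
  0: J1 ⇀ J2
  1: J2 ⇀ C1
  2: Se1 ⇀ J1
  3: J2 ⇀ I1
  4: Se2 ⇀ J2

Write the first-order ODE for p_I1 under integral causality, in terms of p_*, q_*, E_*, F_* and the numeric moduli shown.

β2 stroke→J1  (Se1 fixes effort; stroke away)
β4 stroke→J2  (source Se2 imposes e)
β0 stroke→J2  (J1 effort already set via bond 2)
β1 stroke→J2  (C1 integral (e out))
β3 stroke→I1  (only one flow-in slot at J2)

dp_I1/dt = E_Se1 + E_Se2 - q_C1/3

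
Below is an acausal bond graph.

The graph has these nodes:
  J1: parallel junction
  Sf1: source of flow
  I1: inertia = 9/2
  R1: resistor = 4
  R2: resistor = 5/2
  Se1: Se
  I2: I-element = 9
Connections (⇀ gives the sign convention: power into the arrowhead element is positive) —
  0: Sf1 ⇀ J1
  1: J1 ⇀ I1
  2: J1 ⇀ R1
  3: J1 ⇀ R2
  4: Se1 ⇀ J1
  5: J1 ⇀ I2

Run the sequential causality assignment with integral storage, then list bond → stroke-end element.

bond 0 |Sf1
bond 1 |I1
bond 2 |R1
bond 3 |R2
bond 4 |J1
bond 5 |I2

bond 0 →Sf1  (source Sf1 imposes f)
bond 4 →J1  (Se1 fixes effort; stroke away)
bond 1 →I1  (J1: bond 4 brought effort, rest push out)
bond 2 →R1  (0-jn J1 has e-setter on 4)
bond 3 →R2  (common-e at J1 fixed by 4)
bond 5 →I2  (0-jn J1 has e-setter on 4)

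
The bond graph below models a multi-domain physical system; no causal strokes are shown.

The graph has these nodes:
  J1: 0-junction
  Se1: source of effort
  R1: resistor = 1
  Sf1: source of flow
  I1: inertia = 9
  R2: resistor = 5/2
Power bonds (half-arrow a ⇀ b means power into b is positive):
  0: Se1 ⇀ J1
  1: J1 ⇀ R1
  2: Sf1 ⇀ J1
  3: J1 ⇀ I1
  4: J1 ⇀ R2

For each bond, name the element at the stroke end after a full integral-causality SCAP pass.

bond 0 →J1  (Se1 fixes effort; stroke away)
bond 2 →Sf1  (source Sf1 imposes f)
bond 1 →R1  (J1 effort already set via bond 0)
bond 3 →I1  (J1 effort already set via bond 0)
bond 4 →R2  (common-e at J1 fixed by 0)

bond 0 stroke at J1
bond 1 stroke at R1
bond 2 stroke at Sf1
bond 3 stroke at I1
bond 4 stroke at R2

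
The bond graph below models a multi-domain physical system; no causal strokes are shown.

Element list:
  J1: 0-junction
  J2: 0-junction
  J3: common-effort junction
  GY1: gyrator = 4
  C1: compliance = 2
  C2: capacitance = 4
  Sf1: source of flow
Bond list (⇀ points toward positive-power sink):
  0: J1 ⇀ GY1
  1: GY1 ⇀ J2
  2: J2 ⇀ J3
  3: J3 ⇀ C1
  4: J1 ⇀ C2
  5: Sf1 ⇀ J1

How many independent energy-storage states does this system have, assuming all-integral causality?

#5 stroke→Sf1  (source Sf1 imposes f)
#3 stroke→J3  (prefer integral on C1)
#2 stroke→J2  (0-jn J3 has e-setter on 3)
#1 stroke→GY1  (0-jn J2 has e-setter on 2)
#0 stroke→GY1  (through GY1, causality inverts; strokes same side of GY1)
#4 stroke→J1  (J1 needs exactly one e-in)

2  (C1, C2 all integral)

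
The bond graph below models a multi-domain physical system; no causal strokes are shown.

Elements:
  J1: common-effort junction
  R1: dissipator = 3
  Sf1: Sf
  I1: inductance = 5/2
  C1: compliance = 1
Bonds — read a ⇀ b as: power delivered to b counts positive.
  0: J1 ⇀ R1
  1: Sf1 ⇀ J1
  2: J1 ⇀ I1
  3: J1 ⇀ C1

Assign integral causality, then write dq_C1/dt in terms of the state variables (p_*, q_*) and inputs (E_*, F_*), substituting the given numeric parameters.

bond 1 stroke→Sf1  (source Sf1 imposes f)
bond 2 stroke→I1  (I1 integral (f out))
bond 3 stroke→J1  (C1: C, integral causality)
bond 0 stroke→R1  (common-e at J1 fixed by 3)

dq_C1/dt = F_Sf1 - 2*p_I1/5 - q_C1/3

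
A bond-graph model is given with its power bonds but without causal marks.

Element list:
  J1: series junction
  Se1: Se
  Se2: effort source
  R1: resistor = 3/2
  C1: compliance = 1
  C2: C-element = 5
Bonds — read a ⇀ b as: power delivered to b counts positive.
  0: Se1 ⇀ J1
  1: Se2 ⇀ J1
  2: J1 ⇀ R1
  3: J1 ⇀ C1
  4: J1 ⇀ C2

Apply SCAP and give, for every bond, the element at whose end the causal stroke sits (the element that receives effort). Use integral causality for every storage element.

β0 →J1
β1 →J1
β2 →R1
β3 →J1
β4 →J1

#0 stroke at J1  (source Se1 imposes e)
#1 stroke at J1  (source Se2 imposes e)
#3 stroke at J1  (prefer integral on C1)
#4 stroke at J1  (C2: C, integral causality)
#2 stroke at R1  (only one flow-in slot at J1)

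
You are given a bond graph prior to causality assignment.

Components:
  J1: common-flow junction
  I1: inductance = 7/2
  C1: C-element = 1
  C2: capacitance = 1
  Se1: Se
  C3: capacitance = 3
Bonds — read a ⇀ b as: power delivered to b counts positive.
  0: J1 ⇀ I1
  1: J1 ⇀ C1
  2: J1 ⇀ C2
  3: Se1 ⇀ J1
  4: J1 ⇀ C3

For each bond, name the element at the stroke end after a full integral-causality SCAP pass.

β0 stroke→I1
β1 stroke→J1
β2 stroke→J1
β3 stroke→J1
β4 stroke→J1

#3 |J1  (Se1 fixes effort; stroke away)
#0 |I1  (I1 integral (f out))
#1 |J1  (J1 flow already set via bond 0)
#2 |J1  (1-jn J1 has f-setter on 0)
#4 |J1  (1-jn J1 has f-setter on 0)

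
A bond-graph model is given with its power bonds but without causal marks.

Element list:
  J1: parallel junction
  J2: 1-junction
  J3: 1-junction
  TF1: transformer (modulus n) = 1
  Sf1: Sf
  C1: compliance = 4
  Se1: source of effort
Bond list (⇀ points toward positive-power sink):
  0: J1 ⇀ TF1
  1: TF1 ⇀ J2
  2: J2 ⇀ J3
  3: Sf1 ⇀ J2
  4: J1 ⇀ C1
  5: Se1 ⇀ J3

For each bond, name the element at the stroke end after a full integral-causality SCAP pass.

#3 stroke at Sf1  (Sf1 (Sf) sets flow on bond)
#5 stroke at J3  (Se1 fixes effort; stroke away)
#1 stroke at J2  (common-f at J2 fixed by 3)
#2 stroke at J2  (common-f at J2 fixed by 3)
#0 stroke at TF1  (TF1: transformer flips bond 1)
#4 stroke at J1  (J1: last free bond brings effort in)

β0 →TF1
β1 →J2
β2 →J2
β3 →Sf1
β4 →J1
β5 →J3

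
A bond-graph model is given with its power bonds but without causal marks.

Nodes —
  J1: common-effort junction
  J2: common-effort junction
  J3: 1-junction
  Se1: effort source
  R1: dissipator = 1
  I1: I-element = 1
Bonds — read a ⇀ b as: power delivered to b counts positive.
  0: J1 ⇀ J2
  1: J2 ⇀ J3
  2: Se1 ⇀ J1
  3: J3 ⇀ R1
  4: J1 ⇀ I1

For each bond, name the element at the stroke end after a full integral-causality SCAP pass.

#2 stroke at J1  (source Se1 imposes e)
#0 stroke at J2  (common-e at J1 fixed by 2)
#4 stroke at I1  (J1: bond 2 brought effort, rest push out)
#1 stroke at J3  (J2 effort already set via bond 0)
#3 stroke at R1  (J3 needs exactly one f-in)

bond 0 stroke at J2
bond 1 stroke at J3
bond 2 stroke at J1
bond 3 stroke at R1
bond 4 stroke at I1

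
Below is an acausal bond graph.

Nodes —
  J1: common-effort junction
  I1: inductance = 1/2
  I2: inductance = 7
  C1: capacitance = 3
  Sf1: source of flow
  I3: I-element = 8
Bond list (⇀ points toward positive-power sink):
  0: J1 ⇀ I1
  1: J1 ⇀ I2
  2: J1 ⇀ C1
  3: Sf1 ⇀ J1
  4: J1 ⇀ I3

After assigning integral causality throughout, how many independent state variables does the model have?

4  (C1, I1, I2, I3 all integral)

β3 |Sf1  (source Sf1 imposes f)
β0 |I1  (prefer integral on I1)
β1 |I2  (I2: I, integral causality)
β2 |J1  (C1 outputs effort q/C1)
β4 |I3  (common-e at J1 fixed by 2)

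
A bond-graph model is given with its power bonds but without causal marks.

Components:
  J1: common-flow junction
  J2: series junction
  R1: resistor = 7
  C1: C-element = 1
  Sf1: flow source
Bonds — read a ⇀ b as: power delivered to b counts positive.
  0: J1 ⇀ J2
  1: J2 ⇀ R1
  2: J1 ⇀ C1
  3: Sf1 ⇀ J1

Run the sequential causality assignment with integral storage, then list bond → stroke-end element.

#3 stroke at Sf1  (Sf1 fixes flow; stroke at Sf1)
#0 stroke at J1  (J1 flow already set via bond 3)
#2 stroke at J1  (J1: bond 3 brought flow, rest push out)
#1 stroke at J2  (1-jn J2 has f-setter on 0)

bond 0 stroke→J1
bond 1 stroke→J2
bond 2 stroke→J1
bond 3 stroke→Sf1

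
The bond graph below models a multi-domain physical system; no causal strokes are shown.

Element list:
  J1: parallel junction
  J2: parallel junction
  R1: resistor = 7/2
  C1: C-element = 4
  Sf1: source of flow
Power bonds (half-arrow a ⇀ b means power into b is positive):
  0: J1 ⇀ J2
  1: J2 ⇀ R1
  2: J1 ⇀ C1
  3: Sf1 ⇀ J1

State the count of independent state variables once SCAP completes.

1  (C1 all integral)

bond 3 stroke at Sf1  (Sf1 fixes flow; stroke at Sf1)
bond 2 stroke at J1  (prefer integral on C1)
bond 0 stroke at J2  (common-e at J1 fixed by 2)
bond 1 stroke at R1  (common-e at J2 fixed by 0)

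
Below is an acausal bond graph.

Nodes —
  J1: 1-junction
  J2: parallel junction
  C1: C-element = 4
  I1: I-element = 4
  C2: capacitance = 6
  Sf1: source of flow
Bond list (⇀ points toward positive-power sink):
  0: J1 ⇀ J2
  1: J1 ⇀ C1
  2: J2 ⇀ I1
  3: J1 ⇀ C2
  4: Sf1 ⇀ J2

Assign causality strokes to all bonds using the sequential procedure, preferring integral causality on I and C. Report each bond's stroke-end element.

#4 stroke at Sf1  (Sf1 fixes flow; stroke at Sf1)
#1 stroke at J1  (C1: C, integral causality)
#2 stroke at I1  (I1 outputs flow p/I1)
#0 stroke at J2  (J2: last free bond brings effort in)
#3 stroke at J1  (J1: bond 0 brought flow, rest push out)

b0 →J2
b1 →J1
b2 →I1
b3 →J1
b4 →Sf1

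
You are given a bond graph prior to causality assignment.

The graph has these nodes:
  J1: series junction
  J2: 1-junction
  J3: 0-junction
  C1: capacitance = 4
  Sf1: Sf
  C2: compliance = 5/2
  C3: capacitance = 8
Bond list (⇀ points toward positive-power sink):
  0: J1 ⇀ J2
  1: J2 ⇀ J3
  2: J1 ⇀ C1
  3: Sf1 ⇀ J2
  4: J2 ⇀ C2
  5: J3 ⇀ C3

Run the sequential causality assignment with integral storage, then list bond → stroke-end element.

b0 →J2
b1 →J2
b2 →J1
b3 →Sf1
b4 →J2
b5 →J3

b3 stroke at Sf1  (source Sf1 imposes f)
b0 stroke at J2  (J2 flow already set via bond 3)
b1 stroke at J2  (1-jn J2 has f-setter on 3)
b4 stroke at J2  (common-f at J2 fixed by 3)
b5 stroke at J3  (closing 0-jn rule on J3)
b2 stroke at J1  (1-jn J1 has f-setter on 0)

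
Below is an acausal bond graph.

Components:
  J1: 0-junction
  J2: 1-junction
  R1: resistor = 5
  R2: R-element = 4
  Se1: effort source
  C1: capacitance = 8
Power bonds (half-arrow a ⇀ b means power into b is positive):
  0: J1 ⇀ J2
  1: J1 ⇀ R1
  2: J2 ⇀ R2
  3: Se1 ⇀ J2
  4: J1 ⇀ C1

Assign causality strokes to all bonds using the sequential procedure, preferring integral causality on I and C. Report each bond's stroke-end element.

β3 →J2  (source Se1 imposes e)
β4 →J1  (C1 integral (e out))
β0 →J2  (0-jn J1 has e-setter on 4)
β1 →R1  (0-jn J1 has e-setter on 4)
β2 →R2  (J2 needs exactly one f-in)

b0 stroke at J2
b1 stroke at R1
b2 stroke at R2
b3 stroke at J2
b4 stroke at J1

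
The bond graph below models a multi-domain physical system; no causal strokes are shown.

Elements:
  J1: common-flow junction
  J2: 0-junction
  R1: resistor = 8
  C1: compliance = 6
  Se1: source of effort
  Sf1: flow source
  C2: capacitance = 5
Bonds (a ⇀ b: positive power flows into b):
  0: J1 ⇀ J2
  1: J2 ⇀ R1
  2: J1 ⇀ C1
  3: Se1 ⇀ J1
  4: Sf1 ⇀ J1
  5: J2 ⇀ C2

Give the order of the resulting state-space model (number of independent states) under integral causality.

2  (C1, C2 all integral)

bond 3 |J1  (Se1: effort source, stroke at far end)
bond 4 |Sf1  (Sf1 (Sf) sets flow on bond)
bond 0 |J1  (J1: bond 4 brought flow, rest push out)
bond 2 |J1  (J1: bond 4 brought flow, rest push out)
bond 5 |J2  (C2 integral (e out))
bond 1 |R1  (common-e at J2 fixed by 5)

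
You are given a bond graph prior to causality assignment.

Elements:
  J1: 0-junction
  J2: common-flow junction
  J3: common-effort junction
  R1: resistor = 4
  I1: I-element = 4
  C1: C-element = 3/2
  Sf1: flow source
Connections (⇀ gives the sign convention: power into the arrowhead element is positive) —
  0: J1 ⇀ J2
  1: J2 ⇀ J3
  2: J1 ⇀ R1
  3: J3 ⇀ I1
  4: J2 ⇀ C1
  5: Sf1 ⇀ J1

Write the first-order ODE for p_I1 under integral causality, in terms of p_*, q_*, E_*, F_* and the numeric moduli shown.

#5 stroke at Sf1  (Sf1: flow source, stroke at near end)
#3 stroke at I1  (I1 integral (f out))
#1 stroke at J3  (closing 0-jn rule on J3)
#0 stroke at J2  (1-jn J2 has f-setter on 1)
#4 stroke at J2  (common-f at J2 fixed by 1)
#2 stroke at J1  (J1 needs exactly one e-in)

dp_I1/dt = 4*F_Sf1 - p_I1 - 2*q_C1/3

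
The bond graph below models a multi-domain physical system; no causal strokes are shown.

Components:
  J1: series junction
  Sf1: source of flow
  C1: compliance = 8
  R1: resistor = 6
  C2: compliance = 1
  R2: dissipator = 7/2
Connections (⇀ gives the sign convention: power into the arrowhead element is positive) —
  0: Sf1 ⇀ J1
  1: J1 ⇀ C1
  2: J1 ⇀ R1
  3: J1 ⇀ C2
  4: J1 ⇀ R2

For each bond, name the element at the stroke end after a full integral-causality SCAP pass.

b0 →Sf1  (Sf1 (Sf) sets flow on bond)
b1 →J1  (1-jn J1 has f-setter on 0)
b2 →J1  (common-f at J1 fixed by 0)
b3 →J1  (J1 flow already set via bond 0)
b4 →J1  (J1 flow already set via bond 0)

bond 0 |Sf1
bond 1 |J1
bond 2 |J1
bond 3 |J1
bond 4 |J1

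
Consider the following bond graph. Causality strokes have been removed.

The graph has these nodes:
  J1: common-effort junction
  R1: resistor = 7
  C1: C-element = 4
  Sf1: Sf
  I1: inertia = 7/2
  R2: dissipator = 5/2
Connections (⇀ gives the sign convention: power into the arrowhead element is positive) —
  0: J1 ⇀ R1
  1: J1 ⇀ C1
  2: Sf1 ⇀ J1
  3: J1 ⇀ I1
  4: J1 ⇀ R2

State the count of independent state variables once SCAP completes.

bond 2 stroke→Sf1  (Sf1: flow source, stroke at near end)
bond 1 stroke→J1  (C1: C, integral causality)
bond 0 stroke→R1  (0-jn J1 has e-setter on 1)
bond 3 stroke→I1  (J1: bond 1 brought effort, rest push out)
bond 4 stroke→R2  (J1 effort already set via bond 1)

2  (C1, I1 all integral)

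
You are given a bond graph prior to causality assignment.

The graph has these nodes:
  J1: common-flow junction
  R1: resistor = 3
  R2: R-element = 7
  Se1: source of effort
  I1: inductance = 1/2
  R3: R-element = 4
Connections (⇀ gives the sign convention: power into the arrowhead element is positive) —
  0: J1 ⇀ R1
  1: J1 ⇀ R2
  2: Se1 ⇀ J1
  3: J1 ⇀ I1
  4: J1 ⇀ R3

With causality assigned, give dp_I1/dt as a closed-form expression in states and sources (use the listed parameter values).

b2 |J1  (Se1 (Se) sets effort on bond)
b3 |I1  (prefer integral on I1)
b0 |J1  (J1 flow already set via bond 3)
b1 |J1  (J1 flow already set via bond 3)
b4 |J1  (J1: bond 3 brought flow, rest push out)

dp_I1/dt = E_Se1 - 28*p_I1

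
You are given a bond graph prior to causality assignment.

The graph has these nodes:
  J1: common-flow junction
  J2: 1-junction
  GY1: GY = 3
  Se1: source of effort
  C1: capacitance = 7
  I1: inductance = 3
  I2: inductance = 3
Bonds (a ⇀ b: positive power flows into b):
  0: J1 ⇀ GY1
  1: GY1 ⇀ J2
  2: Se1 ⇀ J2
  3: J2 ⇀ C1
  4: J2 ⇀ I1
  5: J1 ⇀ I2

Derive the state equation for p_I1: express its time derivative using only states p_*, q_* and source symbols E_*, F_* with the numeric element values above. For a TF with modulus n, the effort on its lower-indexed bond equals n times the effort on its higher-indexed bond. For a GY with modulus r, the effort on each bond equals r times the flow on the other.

bond 2 stroke→J2  (Se1: effort source, stroke at far end)
bond 3 stroke→J2  (C1 outputs effort q/C1)
bond 4 stroke→I1  (prefer integral on I1)
bond 1 stroke→J2  (J2: bond 4 brought flow, rest push out)
bond 0 stroke→J1  (GY1 both-in/both-out from 1)
bond 5 stroke→I2  (only one flow-in slot at J1)

dp_I1/dt = E_Se1 + p_I2 - q_C1/7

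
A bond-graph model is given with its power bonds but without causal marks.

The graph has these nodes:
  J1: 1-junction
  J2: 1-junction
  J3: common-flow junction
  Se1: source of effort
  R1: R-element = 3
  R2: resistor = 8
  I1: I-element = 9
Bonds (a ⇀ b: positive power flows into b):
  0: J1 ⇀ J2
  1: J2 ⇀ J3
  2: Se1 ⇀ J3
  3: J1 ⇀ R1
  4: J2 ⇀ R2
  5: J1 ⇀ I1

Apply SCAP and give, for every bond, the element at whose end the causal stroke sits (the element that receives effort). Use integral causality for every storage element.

bond 2 →J3  (source Se1 imposes e)
bond 1 →J2  (closing 1-jn rule on J3)
bond 5 →I1  (prefer integral on I1)
bond 0 →J1  (J1 flow already set via bond 5)
bond 3 →J1  (common-f at J1 fixed by 5)
bond 4 →J2  (J2: bond 0 brought flow, rest push out)

b0 |J1
b1 |J2
b2 |J3
b3 |J1
b4 |J2
b5 |I1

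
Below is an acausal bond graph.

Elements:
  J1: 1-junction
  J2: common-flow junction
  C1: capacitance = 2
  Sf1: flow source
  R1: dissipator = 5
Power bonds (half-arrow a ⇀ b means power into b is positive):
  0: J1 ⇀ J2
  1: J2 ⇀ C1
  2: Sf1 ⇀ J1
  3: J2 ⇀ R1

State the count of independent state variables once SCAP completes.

1  (C1 all integral)

bond 2 stroke→Sf1  (Sf1: flow source, stroke at near end)
bond 0 stroke→J1  (J1 flow already set via bond 2)
bond 1 stroke→J2  (common-f at J2 fixed by 0)
bond 3 stroke→J2  (J2: bond 0 brought flow, rest push out)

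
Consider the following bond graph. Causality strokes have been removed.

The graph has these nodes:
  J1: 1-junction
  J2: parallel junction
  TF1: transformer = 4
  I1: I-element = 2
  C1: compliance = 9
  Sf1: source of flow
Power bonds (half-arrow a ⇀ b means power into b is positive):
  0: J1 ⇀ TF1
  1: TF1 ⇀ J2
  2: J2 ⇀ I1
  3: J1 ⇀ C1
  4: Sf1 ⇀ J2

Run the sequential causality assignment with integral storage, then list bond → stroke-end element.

β0 →TF1
β1 →J2
β2 →I1
β3 →J1
β4 →Sf1

#4 →Sf1  (source Sf1 imposes f)
#2 →I1  (I1: I, integral causality)
#1 →J2  (J2: last free bond brings effort in)
#0 →TF1  (TF1 one-in-one-out from 1)
#3 →J1  (J1: bond 0 brought flow, rest push out)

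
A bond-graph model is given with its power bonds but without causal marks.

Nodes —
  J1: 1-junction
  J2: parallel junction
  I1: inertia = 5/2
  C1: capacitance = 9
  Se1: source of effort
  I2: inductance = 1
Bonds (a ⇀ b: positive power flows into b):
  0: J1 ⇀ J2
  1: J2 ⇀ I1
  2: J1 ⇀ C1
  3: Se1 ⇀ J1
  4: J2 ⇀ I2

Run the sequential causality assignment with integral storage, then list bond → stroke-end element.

bond 0 |J2
bond 1 |I1
bond 2 |J1
bond 3 |J1
bond 4 |I2

bond 3 stroke→J1  (Se1 fixes effort; stroke away)
bond 1 stroke→I1  (I1 integral (f out))
bond 2 stroke→J1  (C1: C, integral causality)
bond 0 stroke→J2  (J1: last free bond brings flow in)
bond 4 stroke→I2  (J2 effort already set via bond 0)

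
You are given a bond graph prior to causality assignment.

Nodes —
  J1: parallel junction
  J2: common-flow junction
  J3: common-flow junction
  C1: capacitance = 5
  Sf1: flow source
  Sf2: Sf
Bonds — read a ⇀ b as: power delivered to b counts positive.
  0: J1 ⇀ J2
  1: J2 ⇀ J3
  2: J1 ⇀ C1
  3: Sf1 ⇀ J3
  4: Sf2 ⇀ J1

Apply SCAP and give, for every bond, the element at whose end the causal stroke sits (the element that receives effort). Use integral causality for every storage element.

β3 stroke→Sf1  (source Sf1 imposes f)
β4 stroke→Sf2  (Sf2: flow source, stroke at near end)
β1 stroke→J3  (common-f at J3 fixed by 3)
β0 stroke→J2  (common-f at J2 fixed by 1)
β2 stroke→J1  (only one effort-in slot at J1)

β0 stroke→J2
β1 stroke→J3
β2 stroke→J1
β3 stroke→Sf1
β4 stroke→Sf2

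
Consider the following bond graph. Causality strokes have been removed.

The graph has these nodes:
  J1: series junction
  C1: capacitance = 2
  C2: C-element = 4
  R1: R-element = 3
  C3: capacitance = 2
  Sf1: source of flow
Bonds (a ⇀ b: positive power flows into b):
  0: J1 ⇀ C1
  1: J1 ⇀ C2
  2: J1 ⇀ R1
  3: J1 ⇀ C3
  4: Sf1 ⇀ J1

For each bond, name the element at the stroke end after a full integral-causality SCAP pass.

bond 0 stroke→J1
bond 1 stroke→J1
bond 2 stroke→J1
bond 3 stroke→J1
bond 4 stroke→Sf1

#4 stroke at Sf1  (Sf1 fixes flow; stroke at Sf1)
#0 stroke at J1  (common-f at J1 fixed by 4)
#1 stroke at J1  (1-jn J1 has f-setter on 4)
#2 stroke at J1  (J1 flow already set via bond 4)
#3 stroke at J1  (J1 flow already set via bond 4)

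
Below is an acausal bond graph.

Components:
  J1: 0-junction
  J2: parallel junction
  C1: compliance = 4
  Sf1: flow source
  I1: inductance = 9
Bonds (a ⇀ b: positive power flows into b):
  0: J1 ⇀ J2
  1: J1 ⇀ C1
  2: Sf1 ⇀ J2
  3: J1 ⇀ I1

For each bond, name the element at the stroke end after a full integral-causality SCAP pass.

#2 stroke at Sf1  (Sf1 (Sf) sets flow on bond)
#0 stroke at J2  (only one effort-in slot at J2)
#1 stroke at J1  (C1: C, integral causality)
#3 stroke at I1  (common-e at J1 fixed by 1)

b0 stroke→J2
b1 stroke→J1
b2 stroke→Sf1
b3 stroke→I1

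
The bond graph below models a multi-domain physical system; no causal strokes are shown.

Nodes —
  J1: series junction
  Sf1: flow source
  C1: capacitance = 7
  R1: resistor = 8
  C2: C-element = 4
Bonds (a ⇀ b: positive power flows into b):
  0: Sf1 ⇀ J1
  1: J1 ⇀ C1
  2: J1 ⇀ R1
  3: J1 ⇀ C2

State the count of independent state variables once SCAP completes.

2  (C1, C2 all integral)

β0 |Sf1  (source Sf1 imposes f)
β1 |J1  (common-f at J1 fixed by 0)
β2 |J1  (J1 flow already set via bond 0)
β3 |J1  (J1: bond 0 brought flow, rest push out)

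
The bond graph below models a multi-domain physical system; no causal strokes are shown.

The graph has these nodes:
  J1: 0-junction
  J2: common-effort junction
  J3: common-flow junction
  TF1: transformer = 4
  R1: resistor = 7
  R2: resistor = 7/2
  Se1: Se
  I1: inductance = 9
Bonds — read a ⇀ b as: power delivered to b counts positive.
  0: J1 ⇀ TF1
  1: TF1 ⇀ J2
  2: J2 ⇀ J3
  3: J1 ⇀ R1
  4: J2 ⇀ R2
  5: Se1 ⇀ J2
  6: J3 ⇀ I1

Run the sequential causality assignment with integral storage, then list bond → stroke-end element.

b5 stroke at J2  (Se1: effort source, stroke at far end)
b1 stroke at TF1  (common-e at J2 fixed by 5)
b2 stroke at J3  (common-e at J2 fixed by 5)
b4 stroke at R2  (J2: bond 5 brought effort, rest push out)
b6 stroke at I1  (J3: last free bond brings flow in)
b0 stroke at J1  (TF TF1: opposite of bond 1)
b3 stroke at R1  (J1: bond 0 brought effort, rest push out)

#0 →J1
#1 →TF1
#2 →J3
#3 →R1
#4 →R2
#5 →J2
#6 →I1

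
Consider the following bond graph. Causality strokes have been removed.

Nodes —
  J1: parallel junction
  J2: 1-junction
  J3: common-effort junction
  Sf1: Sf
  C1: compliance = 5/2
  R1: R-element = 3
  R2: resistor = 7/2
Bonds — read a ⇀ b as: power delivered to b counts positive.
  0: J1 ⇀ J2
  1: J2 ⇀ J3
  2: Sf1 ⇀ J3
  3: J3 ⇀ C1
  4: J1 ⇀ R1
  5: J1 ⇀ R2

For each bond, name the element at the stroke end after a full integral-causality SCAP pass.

bond 0 |J1
bond 1 |J2
bond 2 |Sf1
bond 3 |J3
bond 4 |R1
bond 5 |R2

β2 |Sf1  (Sf1 fixes flow; stroke at Sf1)
β3 |J3  (C1: C, integral causality)
β1 |J2  (common-e at J3 fixed by 3)
β0 |J1  (closing 1-jn rule on J2)
β4 |R1  (J1: bond 0 brought effort, rest push out)
β5 |R2  (J1 effort already set via bond 0)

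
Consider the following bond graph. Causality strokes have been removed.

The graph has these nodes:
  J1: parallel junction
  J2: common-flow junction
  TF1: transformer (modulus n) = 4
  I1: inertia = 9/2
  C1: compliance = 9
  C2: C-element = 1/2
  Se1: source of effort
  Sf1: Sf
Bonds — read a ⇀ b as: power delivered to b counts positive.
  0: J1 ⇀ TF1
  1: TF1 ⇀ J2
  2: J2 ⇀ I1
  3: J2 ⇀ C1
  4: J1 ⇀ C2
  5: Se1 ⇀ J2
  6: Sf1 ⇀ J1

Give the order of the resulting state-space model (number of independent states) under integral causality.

bond 5 stroke→J2  (Se1 fixes effort; stroke away)
bond 6 stroke→Sf1  (source Sf1 imposes f)
bond 2 stroke→I1  (I1 integral (f out))
bond 1 stroke→J2  (1-jn J2 has f-setter on 2)
bond 3 stroke→J2  (J2: bond 2 brought flow, rest push out)
bond 0 stroke→TF1  (TF1 one-in-one-out from 1)
bond 4 stroke→J1  (only one effort-in slot at J1)

3  (C1, C2, I1 all integral)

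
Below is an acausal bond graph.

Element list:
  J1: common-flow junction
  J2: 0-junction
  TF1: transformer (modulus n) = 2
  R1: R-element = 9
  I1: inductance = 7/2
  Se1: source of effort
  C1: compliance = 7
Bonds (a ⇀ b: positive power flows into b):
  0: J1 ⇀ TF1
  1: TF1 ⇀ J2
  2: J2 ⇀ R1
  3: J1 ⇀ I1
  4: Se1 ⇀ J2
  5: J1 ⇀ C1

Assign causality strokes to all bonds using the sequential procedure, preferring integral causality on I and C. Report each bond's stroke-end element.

#4 stroke→J2  (Se1: effort source, stroke at far end)
#1 stroke→TF1  (0-jn J2 has e-setter on 4)
#2 stroke→R1  (J2 effort already set via bond 4)
#0 stroke→J1  (through TF1, causality passes straight; one stroke at TF1)
#3 stroke→I1  (I1 integral (f out))
#5 stroke→J1  (J1 flow already set via bond 3)

#0 →J1
#1 →TF1
#2 →R1
#3 →I1
#4 →J2
#5 →J1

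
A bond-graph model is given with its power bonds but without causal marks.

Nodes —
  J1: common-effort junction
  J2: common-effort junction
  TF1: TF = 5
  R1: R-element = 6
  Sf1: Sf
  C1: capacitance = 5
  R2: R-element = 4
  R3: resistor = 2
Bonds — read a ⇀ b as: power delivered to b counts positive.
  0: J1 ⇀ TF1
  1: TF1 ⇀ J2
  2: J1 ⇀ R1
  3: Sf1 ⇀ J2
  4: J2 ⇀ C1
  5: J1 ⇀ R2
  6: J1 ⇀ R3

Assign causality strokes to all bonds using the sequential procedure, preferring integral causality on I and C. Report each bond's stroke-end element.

b3 →Sf1  (Sf1 fixes flow; stroke at Sf1)
b4 →J2  (C1 integral (e out))
b1 →TF1  (J2: bond 4 brought effort, rest push out)
b0 →J1  (through TF1, causality passes straight; one stroke at TF1)
b2 →R1  (0-jn J1 has e-setter on 0)
b5 →R2  (0-jn J1 has e-setter on 0)
b6 →R3  (J1: bond 0 brought effort, rest push out)

#0 stroke at J1
#1 stroke at TF1
#2 stroke at R1
#3 stroke at Sf1
#4 stroke at J2
#5 stroke at R2
#6 stroke at R3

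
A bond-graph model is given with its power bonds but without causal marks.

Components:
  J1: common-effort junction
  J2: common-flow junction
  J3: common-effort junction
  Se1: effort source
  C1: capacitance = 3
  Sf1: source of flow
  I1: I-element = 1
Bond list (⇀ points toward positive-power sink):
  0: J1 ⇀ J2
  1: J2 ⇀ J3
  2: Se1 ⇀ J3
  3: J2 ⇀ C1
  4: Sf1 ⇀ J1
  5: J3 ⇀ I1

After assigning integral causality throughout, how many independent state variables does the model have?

2  (C1, I1 all integral)

b2 stroke at J3  (source Se1 imposes e)
b4 stroke at Sf1  (Sf1 fixes flow; stroke at Sf1)
b0 stroke at J1  (J1 needs exactly one e-in)
b1 stroke at J2  (1-jn J2 has f-setter on 0)
b3 stroke at J2  (1-jn J2 has f-setter on 0)
b5 stroke at I1  (J3 effort already set via bond 2)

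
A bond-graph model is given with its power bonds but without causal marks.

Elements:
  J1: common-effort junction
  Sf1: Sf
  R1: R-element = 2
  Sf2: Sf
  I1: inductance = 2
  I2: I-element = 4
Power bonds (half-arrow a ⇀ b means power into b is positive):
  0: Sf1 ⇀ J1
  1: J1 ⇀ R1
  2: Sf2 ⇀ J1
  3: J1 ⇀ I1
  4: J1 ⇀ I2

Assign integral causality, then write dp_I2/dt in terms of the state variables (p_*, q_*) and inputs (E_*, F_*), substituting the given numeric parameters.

dp_I2/dt = 2*F_Sf1 + 2*F_Sf2 - p_I1 - p_I2/2

bond 0 stroke→Sf1  (Sf1: flow source, stroke at near end)
bond 2 stroke→Sf2  (Sf2 (Sf) sets flow on bond)
bond 3 stroke→I1  (I1 outputs flow p/I1)
bond 4 stroke→I2  (prefer integral on I2)
bond 1 stroke→J1  (closing 0-jn rule on J1)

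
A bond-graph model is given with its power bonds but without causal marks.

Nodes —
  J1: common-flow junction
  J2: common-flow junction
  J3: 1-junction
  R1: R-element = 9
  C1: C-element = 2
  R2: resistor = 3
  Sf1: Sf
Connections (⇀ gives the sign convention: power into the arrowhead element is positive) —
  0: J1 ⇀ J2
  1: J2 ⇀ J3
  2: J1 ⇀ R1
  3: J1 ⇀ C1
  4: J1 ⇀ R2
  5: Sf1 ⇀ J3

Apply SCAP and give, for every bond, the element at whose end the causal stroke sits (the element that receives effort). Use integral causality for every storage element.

#0 stroke at J2
#1 stroke at J3
#2 stroke at J1
#3 stroke at J1
#4 stroke at J1
#5 stroke at Sf1

b5 |Sf1  (Sf1 (Sf) sets flow on bond)
b1 |J3  (common-f at J3 fixed by 5)
b0 |J2  (common-f at J2 fixed by 1)
b2 |J1  (1-jn J1 has f-setter on 0)
b3 |J1  (common-f at J1 fixed by 0)
b4 |J1  (J1 flow already set via bond 0)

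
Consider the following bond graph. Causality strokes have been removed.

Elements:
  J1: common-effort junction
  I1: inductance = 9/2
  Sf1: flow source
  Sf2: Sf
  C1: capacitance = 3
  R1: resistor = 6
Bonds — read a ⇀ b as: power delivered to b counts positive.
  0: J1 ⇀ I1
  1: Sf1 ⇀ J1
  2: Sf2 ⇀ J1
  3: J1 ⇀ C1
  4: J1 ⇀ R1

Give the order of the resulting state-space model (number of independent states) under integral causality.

b1 →Sf1  (Sf1 (Sf) sets flow on bond)
b2 →Sf2  (Sf2: flow source, stroke at near end)
b0 →I1  (prefer integral on I1)
b3 →J1  (C1 integral (e out))
b4 →R1  (J1: bond 3 brought effort, rest push out)

2  (C1, I1 all integral)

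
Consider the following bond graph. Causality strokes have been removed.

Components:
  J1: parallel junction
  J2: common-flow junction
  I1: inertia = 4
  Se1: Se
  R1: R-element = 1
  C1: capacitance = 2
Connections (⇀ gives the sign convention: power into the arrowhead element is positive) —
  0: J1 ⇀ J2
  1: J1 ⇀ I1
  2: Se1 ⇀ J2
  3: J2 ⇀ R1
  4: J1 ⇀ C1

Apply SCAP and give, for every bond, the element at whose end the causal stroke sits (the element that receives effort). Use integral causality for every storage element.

β0 →J2
β1 →I1
β2 →J2
β3 →R1
β4 →J1

#2 |J2  (Se1 (Se) sets effort on bond)
#1 |I1  (I1 integral (f out))
#4 |J1  (prefer integral on C1)
#0 |J2  (0-jn J1 has e-setter on 4)
#3 |R1  (J2: last free bond brings flow in)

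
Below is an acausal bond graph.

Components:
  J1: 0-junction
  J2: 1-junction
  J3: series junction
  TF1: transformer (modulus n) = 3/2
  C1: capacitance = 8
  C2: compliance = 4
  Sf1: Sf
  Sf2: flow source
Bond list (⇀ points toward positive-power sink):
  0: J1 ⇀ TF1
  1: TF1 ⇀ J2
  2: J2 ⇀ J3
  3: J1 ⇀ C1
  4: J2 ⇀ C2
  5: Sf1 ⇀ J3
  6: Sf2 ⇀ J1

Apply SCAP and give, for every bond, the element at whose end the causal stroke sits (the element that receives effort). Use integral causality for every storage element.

#0 |TF1
#1 |J2
#2 |J3
#3 |J1
#4 |J2
#5 |Sf1
#6 |Sf2

bond 5 |Sf1  (Sf1 fixes flow; stroke at Sf1)
bond 6 |Sf2  (Sf2: flow source, stroke at near end)
bond 2 |J3  (J3 flow already set via bond 5)
bond 1 |J2  (J2 flow already set via bond 2)
bond 4 |J2  (1-jn J2 has f-setter on 2)
bond 0 |TF1  (through TF1, causality passes straight; one stroke at TF1)
bond 3 |J1  (J1 needs exactly one e-in)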